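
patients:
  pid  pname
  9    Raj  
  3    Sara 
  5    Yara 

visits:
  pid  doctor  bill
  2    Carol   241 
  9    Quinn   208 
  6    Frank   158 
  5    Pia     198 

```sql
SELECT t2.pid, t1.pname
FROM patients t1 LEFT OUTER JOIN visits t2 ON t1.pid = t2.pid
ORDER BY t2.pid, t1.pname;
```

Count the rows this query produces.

LEFT JOIN keeps every row from `patients`; unmatched rows get NULL for `visits`'s columns.
Matching on t1.pid = t2.pid.
- t1 (pid=9) pairs with 1 row(s) of t2.
- t1 (pid=3) has no partner → padded with NULL.
- t1 (pid=5) pairs with 1 row(s) of t2.
Total: 2 matched + 1 padded = 3 rows.

3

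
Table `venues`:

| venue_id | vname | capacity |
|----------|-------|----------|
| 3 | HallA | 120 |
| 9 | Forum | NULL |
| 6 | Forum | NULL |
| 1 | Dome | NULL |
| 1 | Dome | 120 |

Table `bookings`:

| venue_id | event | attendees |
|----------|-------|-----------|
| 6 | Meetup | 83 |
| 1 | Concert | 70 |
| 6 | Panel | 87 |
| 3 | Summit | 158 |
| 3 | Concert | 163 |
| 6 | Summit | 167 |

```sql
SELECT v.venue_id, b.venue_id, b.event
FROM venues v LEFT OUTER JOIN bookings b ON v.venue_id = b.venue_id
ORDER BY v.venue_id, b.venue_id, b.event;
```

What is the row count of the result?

8

LEFT JOIN keeps every row from `venues`; unmatched rows get NULL for `bookings`'s columns.
Matching on v.venue_id = b.venue_id.
- v (venue_id=3) pairs with 2 row(s) of b.
- v (venue_id=9) has no partner → padded with NULL.
- v (venue_id=6) pairs with 3 row(s) of b.
- v (venue_id=1) pairs with 1 row(s) of b.
- v (venue_id=1) pairs with 1 row(s) of b.
Total: 7 matched + 1 padded = 8 rows.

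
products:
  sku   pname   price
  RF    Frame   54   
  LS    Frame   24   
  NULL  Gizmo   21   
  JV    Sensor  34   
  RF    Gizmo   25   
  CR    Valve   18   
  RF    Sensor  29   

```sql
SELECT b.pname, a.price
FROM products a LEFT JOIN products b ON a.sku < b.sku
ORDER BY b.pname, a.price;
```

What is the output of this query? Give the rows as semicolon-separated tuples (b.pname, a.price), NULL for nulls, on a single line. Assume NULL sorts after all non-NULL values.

(Frame, 18); (Frame, 18); (Frame, 24); (Frame, 34); (Frame, 34); (Gizmo, 18); (Gizmo, 24); (Gizmo, 34); (Sensor, 18); (Sensor, 18); (Sensor, 24); (Sensor, 34); (NULL, 21); (NULL, 25); (NULL, 29); (NULL, 54)

LEFT JOIN keeps every row from `products a`; unmatched rows get NULL for `products b`'s columns.
Matching on a.sku < b.sku. A NULL in a compared column never satisfies the condition.
- a row (sku=RF): no match → kept, b columns NULL.
- a row (sku=LS): matches 3 b row(s) → 3 output row(s).
- a row (sku=NULL): no match → kept, b columns NULL.
- a row (sku=JV): matches 4 b row(s) → 4 output row(s).
- a row (sku=RF): no match → kept, b columns NULL.
- a row (sku=CR): matches 5 b row(s) → 5 output row(s).
- a row (sku=RF): no match → kept, b columns NULL.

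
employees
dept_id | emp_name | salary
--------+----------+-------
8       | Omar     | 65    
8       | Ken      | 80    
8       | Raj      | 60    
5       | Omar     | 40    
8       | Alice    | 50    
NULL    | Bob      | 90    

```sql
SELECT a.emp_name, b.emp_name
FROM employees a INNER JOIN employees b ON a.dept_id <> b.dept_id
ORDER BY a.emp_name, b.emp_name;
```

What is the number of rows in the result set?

8

INNER JOIN keeps only pairs where the ON condition holds.
Matching on a.dept_id <> b.dept_id. A NULL in a compared column never satisfies the condition.
Matched pairs: 8.
Total: 8 rows.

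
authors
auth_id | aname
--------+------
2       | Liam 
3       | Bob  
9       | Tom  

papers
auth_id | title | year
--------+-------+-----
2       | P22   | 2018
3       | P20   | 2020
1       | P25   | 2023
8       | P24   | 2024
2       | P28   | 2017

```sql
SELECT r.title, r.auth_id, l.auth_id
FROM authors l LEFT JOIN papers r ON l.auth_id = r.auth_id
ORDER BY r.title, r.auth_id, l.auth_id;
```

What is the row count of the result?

LEFT JOIN keeps every row from `authors`; unmatched rows get NULL for `papers`'s columns.
Matching on l.auth_id = r.auth_id.
- auth_id=2: 2 matching r row(s), so 2 row(s) emitted.
- auth_id=3: 1 matching r row(s), so 1 row(s) emitted.
- auth_id=9: no r row matches, row kept with r columns NULL.
Total: 3 matched + 1 padded = 4 rows.

4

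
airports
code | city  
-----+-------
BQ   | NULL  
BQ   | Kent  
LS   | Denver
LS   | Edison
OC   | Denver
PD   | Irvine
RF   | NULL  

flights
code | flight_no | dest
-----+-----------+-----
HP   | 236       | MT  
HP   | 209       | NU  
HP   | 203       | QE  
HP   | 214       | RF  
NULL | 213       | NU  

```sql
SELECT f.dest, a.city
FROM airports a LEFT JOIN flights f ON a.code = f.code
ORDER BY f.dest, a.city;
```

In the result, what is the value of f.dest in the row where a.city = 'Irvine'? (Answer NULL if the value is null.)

LEFT JOIN keeps every row from `airports`; unmatched rows get NULL for `flights`'s columns.
Matching on a.code = f.code. A NULL in a compared column never satisfies the condition.
- code=BQ: no f row matches, row kept with f columns NULL.
- code=BQ: no f row matches, row kept with f columns NULL.
- code=LS: no f row matches, row kept with f columns NULL.
- code=LS: no f row matches, row kept with f columns NULL.
- code=OC: no f row matches, row kept with f columns NULL.
- code=PD: no f row matches, row kept with f columns NULL.
- code=RF: no f row matches, row kept with f columns NULL.

NULL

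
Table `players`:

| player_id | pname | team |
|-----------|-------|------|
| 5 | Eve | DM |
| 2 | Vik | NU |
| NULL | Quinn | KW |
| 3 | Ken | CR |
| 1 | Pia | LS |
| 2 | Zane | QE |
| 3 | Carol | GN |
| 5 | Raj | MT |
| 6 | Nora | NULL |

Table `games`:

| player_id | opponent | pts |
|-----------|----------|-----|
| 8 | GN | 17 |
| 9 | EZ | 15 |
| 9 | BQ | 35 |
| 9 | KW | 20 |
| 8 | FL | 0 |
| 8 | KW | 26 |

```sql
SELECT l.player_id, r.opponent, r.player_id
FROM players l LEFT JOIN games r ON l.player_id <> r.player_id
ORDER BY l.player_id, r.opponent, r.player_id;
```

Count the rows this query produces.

LEFT JOIN keeps every row from `players`; unmatched rows get NULL for `games`'s columns.
Matching on l.player_id <> r.player_id. A NULL in a compared column never satisfies the condition.
- l row (player_id=5): matches 6 r row(s) → 6 output row(s).
- l row (player_id=2): matches 6 r row(s) → 6 output row(s).
- l row (player_id=NULL): no match → kept, r columns NULL.
- l row (player_id=3): matches 6 r row(s) → 6 output row(s).
- l row (player_id=1): matches 6 r row(s) → 6 output row(s).
- l row (player_id=2): matches 6 r row(s) → 6 output row(s).
- l row (player_id=3): matches 6 r row(s) → 6 output row(s).
- l row (player_id=5): matches 6 r row(s) → 6 output row(s).
- l row (player_id=6): matches 6 r row(s) → 6 output row(s).
Total: 48 matched + 1 padded = 49 rows.

49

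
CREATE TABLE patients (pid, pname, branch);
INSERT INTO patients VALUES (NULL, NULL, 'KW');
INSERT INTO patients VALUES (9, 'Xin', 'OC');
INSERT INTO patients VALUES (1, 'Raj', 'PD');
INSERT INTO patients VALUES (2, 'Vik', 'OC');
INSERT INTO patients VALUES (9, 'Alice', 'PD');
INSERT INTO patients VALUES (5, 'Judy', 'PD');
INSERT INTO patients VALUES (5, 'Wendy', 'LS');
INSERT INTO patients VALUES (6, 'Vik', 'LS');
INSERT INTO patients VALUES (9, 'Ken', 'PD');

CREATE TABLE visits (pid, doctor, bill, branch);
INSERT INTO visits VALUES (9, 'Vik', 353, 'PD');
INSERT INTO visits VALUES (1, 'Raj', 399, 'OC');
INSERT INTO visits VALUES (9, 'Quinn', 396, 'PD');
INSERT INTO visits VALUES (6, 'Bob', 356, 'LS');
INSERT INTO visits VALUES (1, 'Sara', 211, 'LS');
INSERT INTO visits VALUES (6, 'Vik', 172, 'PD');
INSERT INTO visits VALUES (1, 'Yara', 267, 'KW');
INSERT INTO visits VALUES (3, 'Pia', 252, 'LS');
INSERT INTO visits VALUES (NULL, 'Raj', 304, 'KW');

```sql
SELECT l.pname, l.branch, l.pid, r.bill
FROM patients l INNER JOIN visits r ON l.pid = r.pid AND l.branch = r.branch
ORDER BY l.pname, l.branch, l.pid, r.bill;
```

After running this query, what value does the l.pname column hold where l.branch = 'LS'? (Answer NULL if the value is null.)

Vik

INNER JOIN keeps only pairs where the ON condition holds.
Matching on l.pid = r.pid AND l.branch = r.branch. A NULL in a compared column never satisfies the condition.
- l row (pid=NULL, branch=KW): no match → dropped.
- l row (pid=9, branch=OC): no match → dropped.
- l row (pid=1, branch=PD): no match → dropped.
- l row (pid=2, branch=OC): no match → dropped.
- l row (pid=9, branch=PD): matches 2 r row(s) → 2 output row(s).
- l row (pid=5, branch=PD): no match → dropped.
- l row (pid=5, branch=LS): no match → dropped.
- l row (pid=6, branch=LS): matches 1 r row(s) → 1 output row(s).
- l row (pid=9, branch=PD): matches 2 r row(s) → 2 output row(s).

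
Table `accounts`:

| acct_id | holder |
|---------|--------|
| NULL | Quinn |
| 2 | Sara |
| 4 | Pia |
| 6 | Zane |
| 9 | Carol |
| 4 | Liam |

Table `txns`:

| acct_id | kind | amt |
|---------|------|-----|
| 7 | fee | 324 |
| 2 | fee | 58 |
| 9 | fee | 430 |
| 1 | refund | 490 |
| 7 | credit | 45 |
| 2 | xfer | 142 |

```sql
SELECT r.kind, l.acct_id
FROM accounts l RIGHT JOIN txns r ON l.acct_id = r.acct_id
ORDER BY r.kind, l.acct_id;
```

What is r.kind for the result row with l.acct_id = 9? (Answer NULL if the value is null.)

RIGHT JOIN keeps every row from `txns`; unmatched rows get NULL for `accounts`'s columns.
Matching on l.acct_id = r.acct_id. A NULL in a compared column never satisfies the condition.
Matched pairs: 3; unmatched r rows kept: 3.

fee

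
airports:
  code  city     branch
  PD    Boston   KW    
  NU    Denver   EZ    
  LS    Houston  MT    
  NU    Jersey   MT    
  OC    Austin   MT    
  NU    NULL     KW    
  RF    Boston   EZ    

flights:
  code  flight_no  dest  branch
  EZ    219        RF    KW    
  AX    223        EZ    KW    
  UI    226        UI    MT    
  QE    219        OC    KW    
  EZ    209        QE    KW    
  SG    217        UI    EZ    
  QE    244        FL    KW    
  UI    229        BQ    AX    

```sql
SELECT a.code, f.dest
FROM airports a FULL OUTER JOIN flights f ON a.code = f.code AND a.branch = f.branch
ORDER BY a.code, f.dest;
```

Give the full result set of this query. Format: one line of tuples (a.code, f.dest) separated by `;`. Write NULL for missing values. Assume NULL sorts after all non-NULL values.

(LS, NULL); (NU, NULL); (NU, NULL); (NU, NULL); (OC, NULL); (PD, NULL); (RF, NULL); (NULL, BQ); (NULL, EZ); (NULL, FL); (NULL, OC); (NULL, QE); (NULL, RF); (NULL, UI); (NULL, UI)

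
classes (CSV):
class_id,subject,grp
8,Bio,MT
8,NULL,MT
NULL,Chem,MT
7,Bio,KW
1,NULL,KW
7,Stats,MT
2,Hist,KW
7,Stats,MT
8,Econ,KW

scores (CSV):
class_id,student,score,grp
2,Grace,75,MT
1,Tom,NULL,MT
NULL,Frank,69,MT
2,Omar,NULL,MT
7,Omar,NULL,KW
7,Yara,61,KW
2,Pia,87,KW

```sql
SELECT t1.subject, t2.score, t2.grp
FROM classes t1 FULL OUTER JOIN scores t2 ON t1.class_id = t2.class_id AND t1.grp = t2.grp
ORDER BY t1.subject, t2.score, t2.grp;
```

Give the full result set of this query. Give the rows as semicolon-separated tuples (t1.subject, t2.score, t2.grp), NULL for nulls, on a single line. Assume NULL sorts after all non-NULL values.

(Bio, 61, KW); (Bio, NULL, KW); (Bio, NULL, NULL); (Chem, NULL, NULL); (Econ, NULL, NULL); (Hist, 87, KW); (Stats, NULL, NULL); (Stats, NULL, NULL); (NULL, 69, MT); (NULL, 75, MT); (NULL, NULL, MT); (NULL, NULL, MT); (NULL, NULL, NULL); (NULL, NULL, NULL)

FULL OUTER JOIN keeps every row from both sides; unmatched rows get NULL for the other side's columns.
Matching on t1.class_id = t2.class_id AND t1.grp = t2.grp. A NULL in a compared column never satisfies the condition.
Matched pairs: 3; unmatched t1 rows kept: 7; unmatched t2 rows kept: 4.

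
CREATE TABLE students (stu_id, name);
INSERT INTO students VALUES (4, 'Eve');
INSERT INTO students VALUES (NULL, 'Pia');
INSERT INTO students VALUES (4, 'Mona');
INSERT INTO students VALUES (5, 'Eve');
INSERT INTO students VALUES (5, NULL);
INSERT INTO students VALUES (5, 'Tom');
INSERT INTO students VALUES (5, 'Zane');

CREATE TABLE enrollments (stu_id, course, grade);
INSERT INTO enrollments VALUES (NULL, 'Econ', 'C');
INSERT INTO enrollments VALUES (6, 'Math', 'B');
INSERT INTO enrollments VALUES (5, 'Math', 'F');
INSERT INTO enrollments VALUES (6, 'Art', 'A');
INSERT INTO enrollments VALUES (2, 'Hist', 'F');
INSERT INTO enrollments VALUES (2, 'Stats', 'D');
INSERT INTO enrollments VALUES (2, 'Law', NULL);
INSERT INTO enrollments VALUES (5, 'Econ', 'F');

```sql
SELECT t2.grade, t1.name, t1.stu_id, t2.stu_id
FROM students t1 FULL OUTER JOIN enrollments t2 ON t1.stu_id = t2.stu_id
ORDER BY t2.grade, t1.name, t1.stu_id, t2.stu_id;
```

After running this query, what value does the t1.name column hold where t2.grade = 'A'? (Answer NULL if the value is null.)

NULL

FULL OUTER JOIN keeps every row from both sides; unmatched rows get NULL for the other side's columns.
Matching on t1.stu_id = t2.stu_id. A NULL in a compared column never satisfies the condition.
Matched pairs: 8; unmatched t1 rows kept: 3; unmatched t2 rows kept: 6.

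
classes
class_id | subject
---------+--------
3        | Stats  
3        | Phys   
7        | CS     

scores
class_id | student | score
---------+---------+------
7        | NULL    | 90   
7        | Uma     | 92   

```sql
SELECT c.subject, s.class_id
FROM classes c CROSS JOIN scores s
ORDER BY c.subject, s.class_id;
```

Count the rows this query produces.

6

CROSS JOIN pairs every row of `classes` with every row of `scores`: 3 × 2 = 6 rows.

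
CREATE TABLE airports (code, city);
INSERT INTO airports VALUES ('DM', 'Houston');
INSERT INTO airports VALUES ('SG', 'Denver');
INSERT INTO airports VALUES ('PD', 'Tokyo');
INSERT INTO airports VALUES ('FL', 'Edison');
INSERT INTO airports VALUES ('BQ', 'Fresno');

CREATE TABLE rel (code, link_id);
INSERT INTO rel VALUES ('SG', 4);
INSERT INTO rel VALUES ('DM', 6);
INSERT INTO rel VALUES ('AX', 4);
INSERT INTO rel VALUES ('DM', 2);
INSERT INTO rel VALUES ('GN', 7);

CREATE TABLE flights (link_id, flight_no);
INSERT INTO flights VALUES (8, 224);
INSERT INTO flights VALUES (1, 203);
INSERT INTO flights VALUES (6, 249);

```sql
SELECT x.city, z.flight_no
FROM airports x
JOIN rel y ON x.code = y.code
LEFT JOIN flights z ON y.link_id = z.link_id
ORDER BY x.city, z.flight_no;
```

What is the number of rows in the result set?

3

Evaluate left to right. First `airports x INNER JOIN rel y` on code: 3 row(s).
Then LEFT JOIN `flights z` on link_id: each of those 3 rows is kept; rows whose y.link_id has no match in z get NULL for z's columns.
Result: 3 row(s).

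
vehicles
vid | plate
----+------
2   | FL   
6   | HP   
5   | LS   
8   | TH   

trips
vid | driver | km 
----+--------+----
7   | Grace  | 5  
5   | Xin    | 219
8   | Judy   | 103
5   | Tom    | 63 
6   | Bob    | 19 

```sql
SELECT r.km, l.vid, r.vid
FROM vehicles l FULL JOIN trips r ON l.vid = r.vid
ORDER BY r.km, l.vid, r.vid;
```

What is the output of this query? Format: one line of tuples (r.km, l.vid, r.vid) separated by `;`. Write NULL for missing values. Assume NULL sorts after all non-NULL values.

(5, NULL, 7); (19, 6, 6); (63, 5, 5); (103, 8, 8); (219, 5, 5); (NULL, 2, NULL)

FULL OUTER JOIN keeps every row from both sides; unmatched rows get NULL for the other side's columns.
Matching on l.vid = r.vid.
- l (vid=2) has no partner → padded with NULL.
- l (vid=6) pairs with 1 row(s) of r.
- l (vid=5) pairs with 2 row(s) of r.
- l (vid=8) pairs with 1 row(s) of r.
- 1 r row(s) had no l match → kept, l columns NULL.
After projecting and ordering:
r.km | l.vid | r.vid
5 | NULL | 7
19 | 6 | 6
63 | 5 | 5
103 | 8 | 8
219 | 5 | 5
NULL | 2 | NULL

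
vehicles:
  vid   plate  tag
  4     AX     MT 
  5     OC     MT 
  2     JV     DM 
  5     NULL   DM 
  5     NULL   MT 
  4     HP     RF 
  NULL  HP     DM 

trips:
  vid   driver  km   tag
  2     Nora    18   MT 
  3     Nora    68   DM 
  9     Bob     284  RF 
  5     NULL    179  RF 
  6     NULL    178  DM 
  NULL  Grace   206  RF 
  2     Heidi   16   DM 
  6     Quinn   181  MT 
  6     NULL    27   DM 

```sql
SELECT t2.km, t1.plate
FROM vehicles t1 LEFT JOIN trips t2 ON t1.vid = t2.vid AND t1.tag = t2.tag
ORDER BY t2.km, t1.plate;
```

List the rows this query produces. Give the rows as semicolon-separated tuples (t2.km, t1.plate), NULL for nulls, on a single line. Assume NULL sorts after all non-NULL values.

(16, JV); (NULL, AX); (NULL, HP); (NULL, HP); (NULL, OC); (NULL, NULL); (NULL, NULL)

LEFT JOIN keeps every row from `vehicles`; unmatched rows get NULL for `trips`'s columns.
Matching on t1.vid = t2.vid AND t1.tag = t2.tag. A NULL in a compared column never satisfies the condition.
- vid=4, tag=MT: no t2 row matches, row kept with t2 columns NULL.
- vid=5, tag=MT: no t2 row matches, row kept with t2 columns NULL.
- vid=2, tag=DM: 1 matching t2 row(s), so 1 row(s) emitted.
- vid=5, tag=DM: no t2 row matches, row kept with t2 columns NULL.
- vid=5, tag=MT: no t2 row matches, row kept with t2 columns NULL.
- vid=4, tag=RF: no t2 row matches, row kept with t2 columns NULL.
- vid=NULL, tag=DM: no t2 row matches, row kept with t2 columns NULL.
After projecting and ordering:
t2.km | t1.plate
16 | JV
NULL | AX
NULL | HP
NULL | HP
NULL | OC
NULL | NULL
NULL | NULL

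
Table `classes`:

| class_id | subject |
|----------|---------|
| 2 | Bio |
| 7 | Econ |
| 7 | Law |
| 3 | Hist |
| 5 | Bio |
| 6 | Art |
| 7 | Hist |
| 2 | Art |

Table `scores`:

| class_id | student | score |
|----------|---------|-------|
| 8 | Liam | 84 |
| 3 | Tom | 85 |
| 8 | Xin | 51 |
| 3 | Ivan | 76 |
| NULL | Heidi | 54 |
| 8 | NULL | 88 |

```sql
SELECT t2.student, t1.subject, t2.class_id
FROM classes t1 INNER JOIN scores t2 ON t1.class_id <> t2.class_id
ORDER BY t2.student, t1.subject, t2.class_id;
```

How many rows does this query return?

INNER JOIN keeps only pairs where the ON condition holds.
Matching on t1.class_id <> t2.class_id. A NULL in a compared column never satisfies the condition.
- class_id=2: 5 matching t2 row(s), so 5 row(s) emitted.
- class_id=7: 5 matching t2 row(s), so 5 row(s) emitted.
- class_id=7: 5 matching t2 row(s), so 5 row(s) emitted.
- class_id=3: 3 matching t2 row(s), so 3 row(s) emitted.
- class_id=5: 5 matching t2 row(s), so 5 row(s) emitted.
- class_id=6: 5 matching t2 row(s), so 5 row(s) emitted.
- class_id=7: 5 matching t2 row(s), so 5 row(s) emitted.
- class_id=2: 5 matching t2 row(s), so 5 row(s) emitted.
Total: 38 rows.

38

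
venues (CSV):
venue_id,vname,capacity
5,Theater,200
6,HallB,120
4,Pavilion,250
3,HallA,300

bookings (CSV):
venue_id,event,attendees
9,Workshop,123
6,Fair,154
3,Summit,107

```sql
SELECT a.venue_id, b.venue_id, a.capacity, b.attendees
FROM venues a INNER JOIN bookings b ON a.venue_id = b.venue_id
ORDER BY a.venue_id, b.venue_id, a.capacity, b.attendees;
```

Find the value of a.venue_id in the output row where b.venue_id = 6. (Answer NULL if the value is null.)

6

INNER JOIN keeps only pairs where the ON condition holds.
Matching on a.venue_id = b.venue_id.
- a[0] venue_id=5 → no match; dropped.
- a[1] venue_id=6 → 1 match(es) in b → 1 row(s).
- a[2] venue_id=4 → no match; dropped.
- a[3] venue_id=3 → 1 match(es) in b → 1 row(s).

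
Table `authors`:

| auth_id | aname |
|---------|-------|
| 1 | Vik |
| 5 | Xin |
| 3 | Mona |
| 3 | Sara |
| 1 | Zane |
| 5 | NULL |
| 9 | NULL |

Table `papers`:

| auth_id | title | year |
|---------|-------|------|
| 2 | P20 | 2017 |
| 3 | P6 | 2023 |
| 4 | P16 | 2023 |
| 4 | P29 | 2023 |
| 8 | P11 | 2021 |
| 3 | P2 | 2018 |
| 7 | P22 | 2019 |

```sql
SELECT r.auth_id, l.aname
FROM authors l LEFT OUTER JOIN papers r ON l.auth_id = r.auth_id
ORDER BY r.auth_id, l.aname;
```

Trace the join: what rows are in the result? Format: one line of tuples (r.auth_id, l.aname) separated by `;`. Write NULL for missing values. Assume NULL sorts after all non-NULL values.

LEFT JOIN keeps every row from `authors`; unmatched rows get NULL for `papers`'s columns.
Matching on l.auth_id = r.auth_id.
- auth_id=1: no r row matches, row kept with r columns NULL.
- auth_id=5: no r row matches, row kept with r columns NULL.
- auth_id=3: 2 matching r row(s), so 2 row(s) emitted.
- auth_id=3: 2 matching r row(s), so 2 row(s) emitted.
- auth_id=1: no r row matches, row kept with r columns NULL.
- auth_id=5: no r row matches, row kept with r columns NULL.
- auth_id=9: no r row matches, row kept with r columns NULL.
After projecting and ordering:
r.auth_id | l.aname
3 | Mona
3 | Mona
3 | Sara
3 | Sara
NULL | Vik
NULL | Xin
NULL | Zane
NULL | NULL
NULL | NULL

(3, Mona); (3, Mona); (3, Sara); (3, Sara); (NULL, Vik); (NULL, Xin); (NULL, Zane); (NULL, NULL); (NULL, NULL)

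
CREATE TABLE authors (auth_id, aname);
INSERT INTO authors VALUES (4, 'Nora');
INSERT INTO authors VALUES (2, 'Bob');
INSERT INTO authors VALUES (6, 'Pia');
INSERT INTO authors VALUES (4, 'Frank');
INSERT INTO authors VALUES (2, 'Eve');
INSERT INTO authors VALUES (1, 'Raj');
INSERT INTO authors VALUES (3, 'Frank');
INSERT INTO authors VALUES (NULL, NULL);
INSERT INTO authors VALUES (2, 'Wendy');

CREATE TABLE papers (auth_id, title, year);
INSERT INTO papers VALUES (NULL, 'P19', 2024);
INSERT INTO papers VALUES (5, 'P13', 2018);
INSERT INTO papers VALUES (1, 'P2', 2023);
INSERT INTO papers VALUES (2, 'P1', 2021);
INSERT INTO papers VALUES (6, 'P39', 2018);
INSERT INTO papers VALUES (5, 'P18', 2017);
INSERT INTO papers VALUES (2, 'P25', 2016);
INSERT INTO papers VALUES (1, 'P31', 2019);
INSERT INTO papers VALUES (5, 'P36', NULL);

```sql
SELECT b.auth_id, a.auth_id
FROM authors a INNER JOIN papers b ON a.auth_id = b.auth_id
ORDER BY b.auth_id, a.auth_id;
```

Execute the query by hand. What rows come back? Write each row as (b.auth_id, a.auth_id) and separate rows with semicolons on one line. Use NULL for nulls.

(1, 1); (1, 1); (2, 2); (2, 2); (2, 2); (2, 2); (2, 2); (2, 2); (6, 6)

INNER JOIN keeps only pairs where the ON condition holds.
Matching on a.auth_id = b.auth_id. A NULL in a compared column never satisfies the condition.
Matched pairs: 9.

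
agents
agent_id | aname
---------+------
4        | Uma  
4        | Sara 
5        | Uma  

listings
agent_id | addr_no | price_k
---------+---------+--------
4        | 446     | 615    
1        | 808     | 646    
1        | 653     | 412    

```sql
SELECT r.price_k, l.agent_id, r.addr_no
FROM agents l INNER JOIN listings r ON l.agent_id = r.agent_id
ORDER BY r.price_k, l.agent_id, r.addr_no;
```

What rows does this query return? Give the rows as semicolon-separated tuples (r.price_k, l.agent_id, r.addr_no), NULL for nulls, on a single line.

(615, 4, 446); (615, 4, 446)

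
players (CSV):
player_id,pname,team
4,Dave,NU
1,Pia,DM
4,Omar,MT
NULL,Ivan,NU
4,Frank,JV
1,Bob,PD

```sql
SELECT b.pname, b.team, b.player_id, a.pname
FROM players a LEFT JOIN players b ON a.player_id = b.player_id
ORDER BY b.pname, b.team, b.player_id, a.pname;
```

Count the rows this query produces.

LEFT JOIN keeps every row from `players a`; unmatched rows get NULL for `players b`'s columns.
Matching on a.player_id = b.player_id. A NULL in a compared column never satisfies the condition.
Matched pairs: 13; unmatched a rows kept: 1.
Total: 13 matched + 1 padded = 14 rows.

14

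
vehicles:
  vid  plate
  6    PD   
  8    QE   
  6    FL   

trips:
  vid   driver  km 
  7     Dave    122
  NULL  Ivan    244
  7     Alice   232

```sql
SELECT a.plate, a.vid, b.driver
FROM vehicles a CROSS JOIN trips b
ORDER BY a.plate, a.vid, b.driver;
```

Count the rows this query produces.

9

CROSS JOIN pairs every row of `vehicles` with every row of `trips`: 3 × 3 = 9 rows.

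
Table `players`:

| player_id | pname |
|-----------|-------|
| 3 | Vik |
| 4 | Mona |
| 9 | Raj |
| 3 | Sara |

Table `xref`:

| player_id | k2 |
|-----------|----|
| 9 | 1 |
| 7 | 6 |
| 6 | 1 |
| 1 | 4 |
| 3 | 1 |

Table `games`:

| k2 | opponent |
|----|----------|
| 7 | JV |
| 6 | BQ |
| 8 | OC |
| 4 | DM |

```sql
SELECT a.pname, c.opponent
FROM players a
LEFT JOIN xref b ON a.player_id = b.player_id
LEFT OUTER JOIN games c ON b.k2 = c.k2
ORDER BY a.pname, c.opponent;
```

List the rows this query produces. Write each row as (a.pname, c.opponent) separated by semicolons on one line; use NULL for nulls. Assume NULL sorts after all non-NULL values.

(Mona, NULL); (Raj, NULL); (Sara, NULL); (Vik, NULL)

Joins associate left-to-right: players LEFT JOIN xref on player_id gives 4 intermediate row(s).
Then LEFT JOIN `games c` on k2: each of those 4 rows is kept; rows whose b.k2 has no match in c get NULL for c's columns.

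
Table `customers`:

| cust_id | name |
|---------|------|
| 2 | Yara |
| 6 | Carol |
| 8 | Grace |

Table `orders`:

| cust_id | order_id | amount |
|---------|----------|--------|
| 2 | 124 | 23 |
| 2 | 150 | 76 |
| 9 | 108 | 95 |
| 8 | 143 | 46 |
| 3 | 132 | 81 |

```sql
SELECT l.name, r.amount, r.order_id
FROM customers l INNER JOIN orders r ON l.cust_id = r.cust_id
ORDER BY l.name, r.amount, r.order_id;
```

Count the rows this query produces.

3

INNER JOIN keeps only pairs where the ON condition holds.
Matching on l.cust_id = r.cust_id.
Matched pairs: 3.
Total: 3 rows.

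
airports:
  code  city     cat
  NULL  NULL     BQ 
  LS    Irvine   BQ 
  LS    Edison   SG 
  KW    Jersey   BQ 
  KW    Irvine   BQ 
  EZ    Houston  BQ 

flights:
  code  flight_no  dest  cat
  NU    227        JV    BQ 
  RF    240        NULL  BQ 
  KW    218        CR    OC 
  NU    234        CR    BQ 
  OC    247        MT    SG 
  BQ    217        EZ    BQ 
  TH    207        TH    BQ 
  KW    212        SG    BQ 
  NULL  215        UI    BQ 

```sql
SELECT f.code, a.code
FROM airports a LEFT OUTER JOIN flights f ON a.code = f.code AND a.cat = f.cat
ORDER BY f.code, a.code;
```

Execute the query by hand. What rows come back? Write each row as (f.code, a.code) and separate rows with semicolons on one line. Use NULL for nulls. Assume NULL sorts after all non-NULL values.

(KW, KW); (KW, KW); (NULL, EZ); (NULL, LS); (NULL, LS); (NULL, NULL)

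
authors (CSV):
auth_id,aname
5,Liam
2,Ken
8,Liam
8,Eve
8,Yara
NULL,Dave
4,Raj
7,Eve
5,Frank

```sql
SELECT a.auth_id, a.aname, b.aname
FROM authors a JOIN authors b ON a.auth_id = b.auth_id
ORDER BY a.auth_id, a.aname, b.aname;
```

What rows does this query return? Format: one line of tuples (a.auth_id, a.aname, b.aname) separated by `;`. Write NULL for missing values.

(2, Ken, Ken); (4, Raj, Raj); (5, Frank, Frank); (5, Frank, Liam); (5, Liam, Frank); (5, Liam, Liam); (7, Eve, Eve); (8, Eve, Eve); (8, Eve, Liam); (8, Eve, Yara); (8, Liam, Eve); (8, Liam, Liam); (8, Liam, Yara); (8, Yara, Eve); (8, Yara, Liam); (8, Yara, Yara)

INNER JOIN keeps only pairs where the ON condition holds.
Matching on a.auth_id = b.auth_id. A NULL in a compared column never satisfies the condition.
Matched pairs: 16.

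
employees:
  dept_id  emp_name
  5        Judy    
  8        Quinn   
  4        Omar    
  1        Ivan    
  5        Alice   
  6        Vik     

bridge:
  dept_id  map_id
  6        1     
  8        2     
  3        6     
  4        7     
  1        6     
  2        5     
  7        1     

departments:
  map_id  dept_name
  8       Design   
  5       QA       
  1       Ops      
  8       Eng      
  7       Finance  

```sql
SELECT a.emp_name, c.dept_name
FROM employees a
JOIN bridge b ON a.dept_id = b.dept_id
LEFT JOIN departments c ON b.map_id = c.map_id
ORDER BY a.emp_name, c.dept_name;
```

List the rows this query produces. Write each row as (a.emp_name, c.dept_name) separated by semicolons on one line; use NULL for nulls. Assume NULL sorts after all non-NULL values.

Evaluate left to right. First `employees a INNER JOIN bridge b` on dept_id: 4 row(s).
Then LEFT JOIN `departments c` on map_id: each of those 4 rows is kept; rows whose b.map_id has no match in c get NULL for c's columns.

(Ivan, NULL); (Omar, Finance); (Quinn, NULL); (Vik, Ops)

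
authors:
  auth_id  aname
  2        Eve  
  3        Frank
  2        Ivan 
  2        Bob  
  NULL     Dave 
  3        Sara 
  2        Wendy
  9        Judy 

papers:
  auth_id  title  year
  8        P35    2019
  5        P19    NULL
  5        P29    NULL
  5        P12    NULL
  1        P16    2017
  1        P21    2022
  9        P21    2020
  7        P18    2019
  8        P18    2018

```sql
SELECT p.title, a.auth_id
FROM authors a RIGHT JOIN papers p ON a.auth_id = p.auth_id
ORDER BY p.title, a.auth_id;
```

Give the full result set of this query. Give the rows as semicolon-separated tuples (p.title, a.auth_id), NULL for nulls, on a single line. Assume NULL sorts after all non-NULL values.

RIGHT JOIN keeps every row from `papers`; unmatched rows get NULL for `authors`'s columns.
Matching on a.auth_id = p.auth_id. A NULL in a compared column never satisfies the condition.
- a row (auth_id=2): no match.
- a row (auth_id=3): no match.
- a row (auth_id=2): no match.
- a row (auth_id=2): no match.
- a row (auth_id=NULL): no match.
- a row (auth_id=3): no match.
- a row (auth_id=2): no match.
- a row (auth_id=9): matches 1 p row(s) → 1 output row(s).
- plus 8 unmatched p row(s), each kept with NULL a columns.
After projecting and ordering:
p.title | a.auth_id
P12 | NULL
P16 | NULL
P18 | NULL
P18 | NULL
P19 | NULL
P21 | 9
P21 | NULL
P29 | NULL
P35 | NULL

(P12, NULL); (P16, NULL); (P18, NULL); (P18, NULL); (P19, NULL); (P21, 9); (P21, NULL); (P29, NULL); (P35, NULL)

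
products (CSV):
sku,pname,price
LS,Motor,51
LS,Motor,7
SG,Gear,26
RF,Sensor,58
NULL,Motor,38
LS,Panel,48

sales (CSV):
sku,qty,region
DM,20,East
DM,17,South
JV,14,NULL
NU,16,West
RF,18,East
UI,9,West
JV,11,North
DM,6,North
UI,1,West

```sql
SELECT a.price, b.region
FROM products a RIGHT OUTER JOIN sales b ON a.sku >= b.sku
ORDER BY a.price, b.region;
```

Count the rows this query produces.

31

RIGHT JOIN keeps every row from `sales`; unmatched rows get NULL for `products`'s columns.
Matching on a.sku >= b.sku. A NULL in a compared column never satisfies the condition.
- a[0] sku=LS → 5 match(es) in b → 5 row(s).
- a[1] sku=LS → 5 match(es) in b → 5 row(s).
- a[2] sku=SG → 7 match(es) in b → 7 row(s).
- a[3] sku=RF → 7 match(es) in b → 7 row(s).
- a[4] sku=NULL → no match.
- a[5] sku=LS → 5 match(es) in b → 5 row(s).
- plus 2 unmatched b row(s), each kept with NULL a columns.
Total: 29 matched + 2 padded = 31 rows.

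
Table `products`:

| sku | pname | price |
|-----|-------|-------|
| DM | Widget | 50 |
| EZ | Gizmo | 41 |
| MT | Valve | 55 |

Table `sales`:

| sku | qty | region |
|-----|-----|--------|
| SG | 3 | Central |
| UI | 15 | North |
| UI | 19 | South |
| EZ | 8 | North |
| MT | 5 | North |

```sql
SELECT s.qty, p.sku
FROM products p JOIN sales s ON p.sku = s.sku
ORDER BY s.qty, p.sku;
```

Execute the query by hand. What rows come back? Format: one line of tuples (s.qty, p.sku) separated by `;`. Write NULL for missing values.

INNER JOIN keeps only pairs where the ON condition holds.
Matching on p.sku = s.sku.
Matched pairs: 2.

(5, MT); (8, EZ)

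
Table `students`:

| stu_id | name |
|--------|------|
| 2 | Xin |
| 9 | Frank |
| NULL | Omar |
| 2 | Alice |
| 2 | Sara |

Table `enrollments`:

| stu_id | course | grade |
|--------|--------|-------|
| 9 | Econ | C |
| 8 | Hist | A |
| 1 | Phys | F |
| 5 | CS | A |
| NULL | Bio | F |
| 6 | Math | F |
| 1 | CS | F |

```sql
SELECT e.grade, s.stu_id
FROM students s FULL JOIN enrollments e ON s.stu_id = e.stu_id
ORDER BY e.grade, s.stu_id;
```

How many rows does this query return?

11

FULL OUTER JOIN keeps every row from both sides; unmatched rows get NULL for the other side's columns.
Matching on s.stu_id = e.stu_id. A NULL in a compared column never satisfies the condition.
Matched pairs: 1; unmatched s rows kept: 4; unmatched e rows kept: 6.
Total: 1 matched + 10 padded = 11 rows.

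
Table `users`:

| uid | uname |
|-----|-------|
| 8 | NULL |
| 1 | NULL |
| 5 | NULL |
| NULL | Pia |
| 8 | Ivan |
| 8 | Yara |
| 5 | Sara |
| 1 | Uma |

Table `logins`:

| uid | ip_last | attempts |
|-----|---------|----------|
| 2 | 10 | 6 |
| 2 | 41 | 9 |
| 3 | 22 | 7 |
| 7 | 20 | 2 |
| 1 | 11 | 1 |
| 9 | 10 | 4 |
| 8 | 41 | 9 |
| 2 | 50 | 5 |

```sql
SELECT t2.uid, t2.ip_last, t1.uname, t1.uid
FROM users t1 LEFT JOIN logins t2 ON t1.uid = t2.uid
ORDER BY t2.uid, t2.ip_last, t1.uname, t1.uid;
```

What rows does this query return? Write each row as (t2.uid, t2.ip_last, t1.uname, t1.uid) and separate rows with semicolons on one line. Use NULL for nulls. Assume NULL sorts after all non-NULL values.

(1, 11, Uma, 1); (1, 11, NULL, 1); (8, 41, Ivan, 8); (8, 41, Yara, 8); (8, 41, NULL, 8); (NULL, NULL, Pia, NULL); (NULL, NULL, Sara, 5); (NULL, NULL, NULL, 5)

LEFT JOIN keeps every row from `users`; unmatched rows get NULL for `logins`'s columns.
Matching on t1.uid = t2.uid. A NULL in a compared column never satisfies the condition.
- t1[0] uid=8 → 1 match(es) in t2 → 1 row(s).
- t1[1] uid=1 → 1 match(es) in t2 → 1 row(s).
- t1[2] uid=5 → no match; kept with NULLs on the t2 side.
- t1[3] uid=NULL → no match; kept with NULLs on the t2 side.
- t1[4] uid=8 → 1 match(es) in t2 → 1 row(s).
- t1[5] uid=8 → 1 match(es) in t2 → 1 row(s).
- t1[6] uid=5 → no match; kept with NULLs on the t2 side.
- t1[7] uid=1 → 1 match(es) in t2 → 1 row(s).
After projecting and ordering:
t2.uid | t2.ip_last | t1.uname | t1.uid
1 | 11 | Uma | 1
1 | 11 | NULL | 1
8 | 41 | Ivan | 8
8 | 41 | Yara | 8
8 | 41 | NULL | 8
NULL | NULL | Pia | NULL
NULL | NULL | Sara | 5
NULL | NULL | NULL | 5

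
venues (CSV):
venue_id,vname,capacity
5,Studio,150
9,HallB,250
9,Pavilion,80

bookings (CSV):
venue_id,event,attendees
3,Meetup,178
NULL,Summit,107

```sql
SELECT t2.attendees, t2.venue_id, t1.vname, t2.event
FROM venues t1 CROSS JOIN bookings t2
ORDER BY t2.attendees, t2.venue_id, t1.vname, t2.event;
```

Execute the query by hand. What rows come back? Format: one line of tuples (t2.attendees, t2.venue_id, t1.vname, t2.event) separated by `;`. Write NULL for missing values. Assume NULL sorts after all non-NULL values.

(107, NULL, HallB, Summit); (107, NULL, Pavilion, Summit); (107, NULL, Studio, Summit); (178, 3, HallB, Meetup); (178, 3, Pavilion, Meetup); (178, 3, Studio, Meetup)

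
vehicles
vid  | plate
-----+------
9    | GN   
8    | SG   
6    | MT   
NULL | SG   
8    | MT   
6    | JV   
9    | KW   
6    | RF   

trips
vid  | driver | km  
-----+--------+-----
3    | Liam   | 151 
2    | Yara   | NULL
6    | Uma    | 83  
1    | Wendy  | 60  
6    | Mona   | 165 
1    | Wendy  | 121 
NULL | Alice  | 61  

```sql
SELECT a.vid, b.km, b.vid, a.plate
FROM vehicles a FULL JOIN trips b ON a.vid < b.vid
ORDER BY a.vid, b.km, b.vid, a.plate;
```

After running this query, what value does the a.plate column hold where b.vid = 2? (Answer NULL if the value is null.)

NULL

FULL OUTER JOIN keeps every row from both sides; unmatched rows get NULL for the other side's columns.
Matching on a.vid < b.vid. A NULL in a compared column never satisfies the condition.
Matched pairs: 0; unmatched a rows kept: 8; unmatched b rows kept: 7.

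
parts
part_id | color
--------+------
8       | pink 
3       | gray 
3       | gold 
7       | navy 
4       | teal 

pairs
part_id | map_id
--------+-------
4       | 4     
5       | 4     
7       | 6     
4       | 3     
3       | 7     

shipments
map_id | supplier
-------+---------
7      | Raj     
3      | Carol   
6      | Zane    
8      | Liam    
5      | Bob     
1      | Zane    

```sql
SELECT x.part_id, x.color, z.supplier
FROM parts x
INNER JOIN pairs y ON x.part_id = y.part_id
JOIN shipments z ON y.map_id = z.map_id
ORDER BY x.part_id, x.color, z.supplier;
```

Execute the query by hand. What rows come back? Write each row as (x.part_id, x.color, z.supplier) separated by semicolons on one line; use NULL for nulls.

Joins associate left-to-right: parts INNER JOIN pairs on part_id gives 5 intermediate row(s).
Then INNER JOIN `shipments z` on map_id: keep only rows whose y.map_id appears in z.

(3, gold, Raj); (3, gray, Raj); (4, teal, Carol); (7, navy, Zane)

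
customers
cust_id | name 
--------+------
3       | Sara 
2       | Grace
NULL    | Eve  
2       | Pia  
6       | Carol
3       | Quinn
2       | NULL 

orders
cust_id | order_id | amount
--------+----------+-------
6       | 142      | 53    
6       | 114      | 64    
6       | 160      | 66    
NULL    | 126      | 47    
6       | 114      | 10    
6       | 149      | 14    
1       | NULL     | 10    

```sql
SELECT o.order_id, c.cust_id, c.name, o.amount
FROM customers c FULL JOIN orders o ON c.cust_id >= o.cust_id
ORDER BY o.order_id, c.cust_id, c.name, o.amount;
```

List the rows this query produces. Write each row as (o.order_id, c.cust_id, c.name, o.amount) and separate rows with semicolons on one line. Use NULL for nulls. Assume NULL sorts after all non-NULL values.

FULL OUTER JOIN keeps every row from both sides; unmatched rows get NULL for the other side's columns.
Matching on c.cust_id >= o.cust_id. A NULL in a compared column never satisfies the condition.
Matched pairs: 11; unmatched c rows kept: 1; unmatched o rows kept: 1.

(114, 6, Carol, 10); (114, 6, Carol, 64); (126, NULL, NULL, 47); (142, 6, Carol, 53); (149, 6, Carol, 14); (160, 6, Carol, 66); (NULL, 2, Grace, 10); (NULL, 2, Pia, 10); (NULL, 2, NULL, 10); (NULL, 3, Quinn, 10); (NULL, 3, Sara, 10); (NULL, 6, Carol, 10); (NULL, NULL, Eve, NULL)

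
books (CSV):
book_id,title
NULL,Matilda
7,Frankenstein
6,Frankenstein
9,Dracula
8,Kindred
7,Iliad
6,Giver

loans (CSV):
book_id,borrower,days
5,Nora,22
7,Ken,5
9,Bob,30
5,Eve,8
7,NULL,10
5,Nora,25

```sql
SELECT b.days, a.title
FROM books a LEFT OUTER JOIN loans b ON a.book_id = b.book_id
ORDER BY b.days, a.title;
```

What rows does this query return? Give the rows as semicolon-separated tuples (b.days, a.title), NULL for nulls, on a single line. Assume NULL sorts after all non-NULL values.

(5, Frankenstein); (5, Iliad); (10, Frankenstein); (10, Iliad); (30, Dracula); (NULL, Frankenstein); (NULL, Giver); (NULL, Kindred); (NULL, Matilda)

LEFT JOIN keeps every row from `books`; unmatched rows get NULL for `loans`'s columns.
Matching on a.book_id = b.book_id. A NULL in a compared column never satisfies the condition.
Matched pairs: 5; unmatched a rows kept: 4.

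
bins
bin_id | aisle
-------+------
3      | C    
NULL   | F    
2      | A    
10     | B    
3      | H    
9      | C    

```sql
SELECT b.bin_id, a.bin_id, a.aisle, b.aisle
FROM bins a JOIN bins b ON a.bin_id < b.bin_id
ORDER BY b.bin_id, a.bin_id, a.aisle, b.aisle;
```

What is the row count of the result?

INNER JOIN keeps only pairs where the ON condition holds.
Matching on a.bin_id < b.bin_id. A NULL in a compared column never satisfies the condition.
- a row (bin_id=3): matches 2 b row(s) → 2 output row(s).
- a row (bin_id=NULL): no match → dropped.
- a row (bin_id=2): matches 4 b row(s) → 4 output row(s).
- a row (bin_id=10): no match → dropped.
- a row (bin_id=3): matches 2 b row(s) → 2 output row(s).
- a row (bin_id=9): matches 1 b row(s) → 1 output row(s).
Total: 9 rows.

9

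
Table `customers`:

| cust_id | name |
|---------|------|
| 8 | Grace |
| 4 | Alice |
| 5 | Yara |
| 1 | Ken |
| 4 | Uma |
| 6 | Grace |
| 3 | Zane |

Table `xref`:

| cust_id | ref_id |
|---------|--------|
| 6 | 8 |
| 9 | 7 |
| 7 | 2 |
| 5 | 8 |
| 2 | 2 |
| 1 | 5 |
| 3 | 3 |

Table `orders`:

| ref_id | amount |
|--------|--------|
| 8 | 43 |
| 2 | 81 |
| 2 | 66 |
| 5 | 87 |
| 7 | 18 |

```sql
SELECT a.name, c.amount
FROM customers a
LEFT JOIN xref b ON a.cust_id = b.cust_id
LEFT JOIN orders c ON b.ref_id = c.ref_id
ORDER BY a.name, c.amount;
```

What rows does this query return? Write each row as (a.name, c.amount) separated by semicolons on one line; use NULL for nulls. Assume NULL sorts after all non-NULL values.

Joins associate left-to-right: customers LEFT JOIN xref on cust_id gives 7 intermediate row(s).
Then LEFT JOIN `orders c` on ref_id: each of those 7 rows is kept; rows whose b.ref_id has no match in c get NULL for c's columns.

(Alice, NULL); (Grace, 43); (Grace, NULL); (Ken, 87); (Uma, NULL); (Yara, 43); (Zane, NULL)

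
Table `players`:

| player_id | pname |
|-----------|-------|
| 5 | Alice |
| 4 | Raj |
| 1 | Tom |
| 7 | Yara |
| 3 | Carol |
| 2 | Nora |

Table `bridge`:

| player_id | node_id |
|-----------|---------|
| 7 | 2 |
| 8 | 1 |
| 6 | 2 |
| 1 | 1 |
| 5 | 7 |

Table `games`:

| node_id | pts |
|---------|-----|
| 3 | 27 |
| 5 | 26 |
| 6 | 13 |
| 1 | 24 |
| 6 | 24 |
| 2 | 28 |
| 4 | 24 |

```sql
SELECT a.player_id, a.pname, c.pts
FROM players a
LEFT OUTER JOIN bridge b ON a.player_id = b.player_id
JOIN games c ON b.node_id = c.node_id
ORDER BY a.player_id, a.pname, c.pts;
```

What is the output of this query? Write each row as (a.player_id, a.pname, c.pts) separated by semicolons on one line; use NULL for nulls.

(1, Tom, 24); (7, Yara, 28)

Joins associate left-to-right: players LEFT JOIN bridge on player_id gives 6 intermediate row(s).
Then INNER JOIN `games c` on node_id: keep only rows whose b.node_id appears in c.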